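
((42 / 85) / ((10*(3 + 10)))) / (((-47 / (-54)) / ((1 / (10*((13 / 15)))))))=1701 / 3375775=0.00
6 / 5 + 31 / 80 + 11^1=12.59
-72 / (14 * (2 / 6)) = -108 / 7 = -15.43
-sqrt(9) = -3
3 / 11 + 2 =25 / 11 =2.27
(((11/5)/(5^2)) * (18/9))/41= 22/5125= 0.00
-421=-421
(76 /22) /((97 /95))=3610 /1067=3.38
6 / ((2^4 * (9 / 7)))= 7 / 24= 0.29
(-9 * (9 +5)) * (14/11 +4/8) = -2457/11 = -223.36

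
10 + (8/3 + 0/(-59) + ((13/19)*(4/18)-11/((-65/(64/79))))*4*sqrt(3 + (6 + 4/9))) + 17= 33.22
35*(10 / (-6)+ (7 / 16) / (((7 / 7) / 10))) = 2275 / 24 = 94.79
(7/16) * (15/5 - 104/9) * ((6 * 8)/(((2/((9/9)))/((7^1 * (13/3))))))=-49049/18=-2724.94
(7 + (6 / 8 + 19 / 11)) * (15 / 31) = 6255 / 1364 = 4.59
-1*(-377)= 377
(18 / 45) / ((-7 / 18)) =-36 / 35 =-1.03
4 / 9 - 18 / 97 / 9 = 370 / 873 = 0.42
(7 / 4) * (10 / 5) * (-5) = -35 / 2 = -17.50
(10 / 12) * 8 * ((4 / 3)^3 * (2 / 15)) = 512 / 243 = 2.11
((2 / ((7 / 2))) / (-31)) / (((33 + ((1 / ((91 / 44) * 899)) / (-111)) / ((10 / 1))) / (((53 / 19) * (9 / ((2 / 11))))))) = -199610190 / 2588027677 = -0.08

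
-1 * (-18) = 18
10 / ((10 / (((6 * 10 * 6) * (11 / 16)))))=495 / 2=247.50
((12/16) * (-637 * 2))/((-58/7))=13377/116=115.32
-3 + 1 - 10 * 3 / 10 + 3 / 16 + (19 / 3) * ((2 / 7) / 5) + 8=5963 / 1680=3.55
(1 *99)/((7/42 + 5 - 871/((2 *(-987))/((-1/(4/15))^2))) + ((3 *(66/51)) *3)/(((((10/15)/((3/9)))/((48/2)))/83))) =53155872/6234723175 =0.01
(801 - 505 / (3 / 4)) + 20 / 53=20359 / 159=128.04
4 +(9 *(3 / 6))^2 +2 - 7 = 77 / 4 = 19.25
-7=-7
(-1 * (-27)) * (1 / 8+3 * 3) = 1971 / 8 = 246.38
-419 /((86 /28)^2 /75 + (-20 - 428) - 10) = 6159300 /6730751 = 0.92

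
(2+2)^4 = 256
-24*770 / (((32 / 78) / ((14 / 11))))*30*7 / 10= -1203930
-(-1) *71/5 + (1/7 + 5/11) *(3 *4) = 8227/385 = 21.37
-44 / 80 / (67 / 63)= -693 / 1340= -0.52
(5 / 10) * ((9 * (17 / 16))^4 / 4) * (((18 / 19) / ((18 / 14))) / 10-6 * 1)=-308513461203 / 49807360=-6194.13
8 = 8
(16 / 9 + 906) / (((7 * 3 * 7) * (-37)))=-8170 / 48951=-0.17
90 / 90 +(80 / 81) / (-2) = 41 / 81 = 0.51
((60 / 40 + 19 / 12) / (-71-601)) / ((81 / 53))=-1961 / 653184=-0.00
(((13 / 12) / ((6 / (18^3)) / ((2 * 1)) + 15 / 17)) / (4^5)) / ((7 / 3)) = 53703 / 104570368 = 0.00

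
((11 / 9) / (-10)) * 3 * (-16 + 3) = 143 / 30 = 4.77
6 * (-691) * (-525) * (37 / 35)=2301030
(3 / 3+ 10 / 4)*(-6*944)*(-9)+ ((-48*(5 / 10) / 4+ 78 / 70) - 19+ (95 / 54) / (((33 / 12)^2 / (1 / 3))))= 61194765524 / 343035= 178392.19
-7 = -7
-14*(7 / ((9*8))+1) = -553 / 36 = -15.36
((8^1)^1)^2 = 64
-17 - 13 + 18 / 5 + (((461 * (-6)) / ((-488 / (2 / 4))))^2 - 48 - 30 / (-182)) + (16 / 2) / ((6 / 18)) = -4572983913 / 108355520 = -42.20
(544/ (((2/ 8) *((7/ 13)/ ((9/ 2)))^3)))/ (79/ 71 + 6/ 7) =30930350256/ 47971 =644771.85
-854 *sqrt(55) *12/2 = -5124 *sqrt(55) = -38000.60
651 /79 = 8.24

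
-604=-604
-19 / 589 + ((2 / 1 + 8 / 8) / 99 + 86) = 87976 / 1023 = 86.00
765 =765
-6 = -6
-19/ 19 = -1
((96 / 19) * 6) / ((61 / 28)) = 16128 / 1159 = 13.92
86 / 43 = 2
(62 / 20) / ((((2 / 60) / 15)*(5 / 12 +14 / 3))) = 16740 / 61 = 274.43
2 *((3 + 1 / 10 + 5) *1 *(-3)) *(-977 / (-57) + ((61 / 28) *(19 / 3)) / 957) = -707446251 / 848540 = -833.72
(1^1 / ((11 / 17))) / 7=17 / 77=0.22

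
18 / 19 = 0.95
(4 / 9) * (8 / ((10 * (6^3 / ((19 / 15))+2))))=152 / 73755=0.00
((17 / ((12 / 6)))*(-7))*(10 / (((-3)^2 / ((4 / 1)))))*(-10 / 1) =23800 / 9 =2644.44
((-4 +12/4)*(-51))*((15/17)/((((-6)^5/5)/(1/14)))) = -25/12096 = -0.00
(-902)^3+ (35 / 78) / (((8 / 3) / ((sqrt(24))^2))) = -19080640903 / 26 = -733870803.96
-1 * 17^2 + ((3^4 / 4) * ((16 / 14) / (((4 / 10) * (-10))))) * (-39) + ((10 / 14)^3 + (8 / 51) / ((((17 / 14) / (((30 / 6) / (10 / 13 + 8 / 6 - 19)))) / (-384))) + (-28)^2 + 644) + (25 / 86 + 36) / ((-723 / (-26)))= 5609251357440163 / 4061758761354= 1380.99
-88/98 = -44/49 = -0.90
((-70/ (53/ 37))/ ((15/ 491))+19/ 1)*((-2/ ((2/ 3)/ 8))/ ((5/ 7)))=14073752/ 265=53108.50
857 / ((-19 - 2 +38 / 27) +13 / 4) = -92556 / 1765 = -52.44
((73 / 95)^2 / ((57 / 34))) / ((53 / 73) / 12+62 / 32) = 211625248 / 1200496475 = 0.18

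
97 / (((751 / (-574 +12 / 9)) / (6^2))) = -1999752 / 751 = -2662.79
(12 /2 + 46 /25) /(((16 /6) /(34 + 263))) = 43659 /50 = 873.18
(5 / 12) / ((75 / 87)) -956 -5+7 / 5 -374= -79987 / 60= -1333.12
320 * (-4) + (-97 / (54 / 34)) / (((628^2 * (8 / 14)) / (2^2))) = -13629922583 / 10648368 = -1280.00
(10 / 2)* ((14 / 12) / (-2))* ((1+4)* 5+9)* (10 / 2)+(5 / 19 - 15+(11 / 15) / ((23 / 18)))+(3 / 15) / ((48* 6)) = -320930011 / 629280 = -510.00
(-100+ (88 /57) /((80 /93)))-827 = -925.21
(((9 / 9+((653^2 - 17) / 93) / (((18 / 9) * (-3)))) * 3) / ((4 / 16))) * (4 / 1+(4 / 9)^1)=-34066720 / 837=-40700.98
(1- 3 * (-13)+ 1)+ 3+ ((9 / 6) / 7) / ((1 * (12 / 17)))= 2481 / 56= 44.30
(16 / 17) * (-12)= -11.29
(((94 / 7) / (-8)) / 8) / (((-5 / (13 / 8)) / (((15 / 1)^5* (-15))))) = -1391934375 / 1792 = -776749.09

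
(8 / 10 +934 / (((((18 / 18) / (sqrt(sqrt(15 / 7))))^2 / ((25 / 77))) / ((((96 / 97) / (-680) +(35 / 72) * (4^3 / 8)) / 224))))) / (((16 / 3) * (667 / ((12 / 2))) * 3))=3 / 6670 +673570445 * sqrt(105) / 1593545686656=0.00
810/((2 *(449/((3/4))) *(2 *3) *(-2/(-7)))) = 2835/7184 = 0.39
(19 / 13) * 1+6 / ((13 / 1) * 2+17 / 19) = 11191 / 6643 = 1.68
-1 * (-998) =998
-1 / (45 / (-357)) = 119 / 15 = 7.93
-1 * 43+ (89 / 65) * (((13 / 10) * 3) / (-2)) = -4567 / 100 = -45.67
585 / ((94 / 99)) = 57915 / 94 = 616.12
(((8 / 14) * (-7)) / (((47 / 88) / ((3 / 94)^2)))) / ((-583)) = 72 / 5502619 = 0.00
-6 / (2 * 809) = -3 / 809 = -0.00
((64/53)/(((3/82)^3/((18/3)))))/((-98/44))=-1552652288/23373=-66429.31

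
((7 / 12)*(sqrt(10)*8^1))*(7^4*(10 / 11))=32211.15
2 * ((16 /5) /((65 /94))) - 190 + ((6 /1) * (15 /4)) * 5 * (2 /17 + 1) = -607853 /11050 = -55.01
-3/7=-0.43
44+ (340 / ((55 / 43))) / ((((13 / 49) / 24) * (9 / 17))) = 19504412 / 429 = 45464.83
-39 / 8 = -4.88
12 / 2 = 6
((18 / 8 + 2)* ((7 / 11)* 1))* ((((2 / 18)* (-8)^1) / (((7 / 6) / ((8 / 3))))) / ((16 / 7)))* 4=-952 / 99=-9.62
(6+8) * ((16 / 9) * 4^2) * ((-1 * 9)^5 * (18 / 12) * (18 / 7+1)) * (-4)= 503884800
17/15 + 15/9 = 14/5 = 2.80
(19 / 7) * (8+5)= 247 / 7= 35.29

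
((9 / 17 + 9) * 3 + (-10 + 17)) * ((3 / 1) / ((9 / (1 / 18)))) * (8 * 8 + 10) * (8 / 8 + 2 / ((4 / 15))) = 22385 / 54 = 414.54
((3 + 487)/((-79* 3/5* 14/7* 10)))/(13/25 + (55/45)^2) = -0.26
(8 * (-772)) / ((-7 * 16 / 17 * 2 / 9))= 29529 / 7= 4218.43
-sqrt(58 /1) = -sqrt(58) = -7.62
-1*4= -4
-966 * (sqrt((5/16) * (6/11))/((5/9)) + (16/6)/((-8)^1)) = 322 -4347 * sqrt(330)/110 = -395.88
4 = 4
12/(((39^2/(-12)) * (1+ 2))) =-16/507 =-0.03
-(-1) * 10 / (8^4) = 5 / 2048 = 0.00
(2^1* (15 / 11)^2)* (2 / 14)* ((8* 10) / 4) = 9000 / 847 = 10.63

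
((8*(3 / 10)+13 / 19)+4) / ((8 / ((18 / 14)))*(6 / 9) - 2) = 18171 / 5510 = 3.30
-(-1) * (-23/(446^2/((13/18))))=-299/3580488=-0.00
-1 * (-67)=67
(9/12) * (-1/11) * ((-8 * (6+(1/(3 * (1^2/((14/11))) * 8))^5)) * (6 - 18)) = -240447871399/6122514816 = -39.27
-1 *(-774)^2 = -599076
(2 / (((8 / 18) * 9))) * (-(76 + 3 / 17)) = -1295 / 34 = -38.09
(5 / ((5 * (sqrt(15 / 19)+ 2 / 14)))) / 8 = -133 / 5728+ 49 * sqrt(285) / 5728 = 0.12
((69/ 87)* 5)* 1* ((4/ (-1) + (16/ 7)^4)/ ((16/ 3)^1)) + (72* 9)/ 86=297676989/ 11976188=24.86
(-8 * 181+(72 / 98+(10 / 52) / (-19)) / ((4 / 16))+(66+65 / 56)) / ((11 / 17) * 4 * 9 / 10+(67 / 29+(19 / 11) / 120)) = -2170573521171 / 7331355941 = -296.07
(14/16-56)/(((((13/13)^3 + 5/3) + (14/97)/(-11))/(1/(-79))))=0.26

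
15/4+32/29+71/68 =5815/986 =5.90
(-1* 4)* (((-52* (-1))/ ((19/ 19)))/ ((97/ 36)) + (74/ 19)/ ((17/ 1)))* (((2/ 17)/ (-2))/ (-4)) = -611834/ 532627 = -1.15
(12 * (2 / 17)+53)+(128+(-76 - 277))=-170.59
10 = 10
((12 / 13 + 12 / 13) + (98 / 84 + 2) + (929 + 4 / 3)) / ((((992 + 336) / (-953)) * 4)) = -279229 / 1664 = -167.81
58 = 58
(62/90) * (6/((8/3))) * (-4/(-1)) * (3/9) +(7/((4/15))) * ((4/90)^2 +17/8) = 57.90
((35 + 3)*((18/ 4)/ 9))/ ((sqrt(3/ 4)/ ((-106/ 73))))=-4028*sqrt(3)/ 219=-31.86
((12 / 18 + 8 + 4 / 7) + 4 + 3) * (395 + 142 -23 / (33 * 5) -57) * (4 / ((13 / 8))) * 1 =11220512 / 585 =19180.36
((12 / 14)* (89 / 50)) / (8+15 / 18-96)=-1602 / 91525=-0.02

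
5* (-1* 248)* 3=-3720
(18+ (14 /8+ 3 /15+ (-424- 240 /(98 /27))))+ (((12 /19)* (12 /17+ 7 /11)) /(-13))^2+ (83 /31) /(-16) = -121936204522607331 /259253650575920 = -470.34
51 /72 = 17 /24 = 0.71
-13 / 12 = -1.08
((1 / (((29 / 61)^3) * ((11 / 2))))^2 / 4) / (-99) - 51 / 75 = -122419614917428 / 178134714056475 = -0.69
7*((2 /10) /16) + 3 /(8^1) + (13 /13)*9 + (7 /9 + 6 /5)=11.44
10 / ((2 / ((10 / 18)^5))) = 15625 / 59049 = 0.26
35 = 35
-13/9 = -1.44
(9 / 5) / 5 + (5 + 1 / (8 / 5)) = 1197 / 200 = 5.98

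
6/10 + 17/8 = 109/40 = 2.72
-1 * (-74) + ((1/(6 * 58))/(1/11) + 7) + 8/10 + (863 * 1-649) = 514747/1740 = 295.83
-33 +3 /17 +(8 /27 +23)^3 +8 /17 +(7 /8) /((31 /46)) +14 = 523885438879 /41491764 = 12626.25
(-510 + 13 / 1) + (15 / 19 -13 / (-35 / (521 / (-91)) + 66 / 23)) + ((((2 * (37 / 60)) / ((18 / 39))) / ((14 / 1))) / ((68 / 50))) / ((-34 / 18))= -32949041510327 / 66198353872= -497.73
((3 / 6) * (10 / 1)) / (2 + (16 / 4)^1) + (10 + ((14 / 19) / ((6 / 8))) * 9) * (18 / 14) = 19997 / 798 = 25.06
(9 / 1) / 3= 3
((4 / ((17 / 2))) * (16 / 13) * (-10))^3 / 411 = -0.47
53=53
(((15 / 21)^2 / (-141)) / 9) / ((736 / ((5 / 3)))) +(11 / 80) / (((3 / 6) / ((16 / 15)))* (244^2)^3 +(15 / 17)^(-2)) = -2782100211246452015 / 3055762015097546639338272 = -0.00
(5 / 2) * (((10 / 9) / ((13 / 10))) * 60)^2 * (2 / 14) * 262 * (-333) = -96940000000 / 1183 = -81944209.64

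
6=6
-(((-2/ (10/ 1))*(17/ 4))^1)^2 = -289/ 400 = -0.72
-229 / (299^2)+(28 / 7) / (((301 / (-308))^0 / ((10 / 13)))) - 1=185450 / 89401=2.07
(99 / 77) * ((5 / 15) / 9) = 1 / 21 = 0.05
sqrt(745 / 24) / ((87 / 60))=5*sqrt(4470) / 87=3.84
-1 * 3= -3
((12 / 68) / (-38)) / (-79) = 3 / 51034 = 0.00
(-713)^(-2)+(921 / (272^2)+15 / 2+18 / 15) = 1638427395341 / 188055860480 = 8.71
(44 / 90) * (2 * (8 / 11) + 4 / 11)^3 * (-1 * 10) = -32000 / 1089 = -29.38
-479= -479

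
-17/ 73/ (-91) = 17/ 6643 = 0.00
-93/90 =-31/30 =-1.03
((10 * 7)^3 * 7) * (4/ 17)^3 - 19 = 153570653/ 4913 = 31258.02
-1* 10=-10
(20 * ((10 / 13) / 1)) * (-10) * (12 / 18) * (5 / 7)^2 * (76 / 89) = -7600000 / 170079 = -44.69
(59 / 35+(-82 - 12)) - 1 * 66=-5541 / 35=-158.31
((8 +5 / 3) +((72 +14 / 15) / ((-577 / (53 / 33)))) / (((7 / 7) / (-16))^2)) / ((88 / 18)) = -8.65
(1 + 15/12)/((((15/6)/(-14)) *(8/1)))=-63/40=-1.58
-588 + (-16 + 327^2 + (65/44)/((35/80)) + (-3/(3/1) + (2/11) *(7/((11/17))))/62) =5583729189/52514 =106328.39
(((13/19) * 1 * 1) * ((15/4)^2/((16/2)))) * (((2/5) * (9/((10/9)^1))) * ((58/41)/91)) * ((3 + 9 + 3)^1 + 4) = 21141/18368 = 1.15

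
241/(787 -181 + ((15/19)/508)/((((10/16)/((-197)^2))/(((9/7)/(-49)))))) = 199465819/499465668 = 0.40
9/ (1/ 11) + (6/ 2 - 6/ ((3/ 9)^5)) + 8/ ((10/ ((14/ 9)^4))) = -44329916/ 32805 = -1351.32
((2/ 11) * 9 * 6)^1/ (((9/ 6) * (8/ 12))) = 108/ 11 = 9.82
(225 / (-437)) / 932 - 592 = -241112353 / 407284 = -592.00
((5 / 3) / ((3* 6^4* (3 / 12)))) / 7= 5 / 20412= 0.00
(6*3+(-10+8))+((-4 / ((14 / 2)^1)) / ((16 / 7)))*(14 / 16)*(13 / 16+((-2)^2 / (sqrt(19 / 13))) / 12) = 8101 / 512-7*sqrt(247) / 1824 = 15.76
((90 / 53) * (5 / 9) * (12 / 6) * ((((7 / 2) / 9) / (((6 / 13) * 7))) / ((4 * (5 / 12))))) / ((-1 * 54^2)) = -65 / 1390932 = -0.00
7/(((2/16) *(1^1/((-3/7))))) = -24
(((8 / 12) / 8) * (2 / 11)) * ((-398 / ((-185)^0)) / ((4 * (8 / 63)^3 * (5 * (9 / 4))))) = -1842939 / 28160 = -65.45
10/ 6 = 5/ 3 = 1.67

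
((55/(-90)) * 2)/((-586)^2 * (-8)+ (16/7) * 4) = 7/15733728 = 0.00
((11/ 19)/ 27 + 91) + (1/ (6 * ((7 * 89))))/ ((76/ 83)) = 232723643/ 2556792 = 91.02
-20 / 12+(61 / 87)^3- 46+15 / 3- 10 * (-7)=18226063 / 658503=27.68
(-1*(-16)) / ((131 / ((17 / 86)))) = 0.02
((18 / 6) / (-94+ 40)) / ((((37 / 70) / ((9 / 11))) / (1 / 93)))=-35 / 37851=-0.00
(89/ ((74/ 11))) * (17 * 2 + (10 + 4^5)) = 522786/ 37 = 14129.35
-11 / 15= -0.73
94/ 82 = 1.15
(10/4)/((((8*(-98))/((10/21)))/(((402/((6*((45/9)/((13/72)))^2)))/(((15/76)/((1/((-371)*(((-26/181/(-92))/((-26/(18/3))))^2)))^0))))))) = -215137/320060160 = -0.00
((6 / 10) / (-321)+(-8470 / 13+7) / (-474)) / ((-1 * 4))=-1492201 / 4395560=-0.34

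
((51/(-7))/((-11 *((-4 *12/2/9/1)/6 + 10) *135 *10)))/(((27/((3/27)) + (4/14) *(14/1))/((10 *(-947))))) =-16099/8178170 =-0.00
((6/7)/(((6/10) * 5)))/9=0.03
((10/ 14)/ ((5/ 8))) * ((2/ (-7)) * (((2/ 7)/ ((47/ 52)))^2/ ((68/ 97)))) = -4196608/ 90164753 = -0.05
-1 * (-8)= 8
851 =851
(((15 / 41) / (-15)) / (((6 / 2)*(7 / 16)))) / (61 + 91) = -2 / 16359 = -0.00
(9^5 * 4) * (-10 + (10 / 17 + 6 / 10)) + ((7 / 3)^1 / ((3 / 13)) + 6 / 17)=-1592189231 / 765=-2081293.11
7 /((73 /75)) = 525 /73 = 7.19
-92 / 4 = -23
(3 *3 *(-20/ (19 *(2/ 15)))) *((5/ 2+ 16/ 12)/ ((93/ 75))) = -129375/ 589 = -219.65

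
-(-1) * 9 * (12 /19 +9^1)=1647 /19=86.68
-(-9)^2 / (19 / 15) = -1215 / 19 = -63.95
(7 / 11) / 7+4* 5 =20.09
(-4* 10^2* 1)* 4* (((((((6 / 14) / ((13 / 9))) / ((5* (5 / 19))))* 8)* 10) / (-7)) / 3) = 875520 / 637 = 1374.44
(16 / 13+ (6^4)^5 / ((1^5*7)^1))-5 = 47530059720818345 / 91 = 522308348580421.37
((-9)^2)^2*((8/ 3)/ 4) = 4374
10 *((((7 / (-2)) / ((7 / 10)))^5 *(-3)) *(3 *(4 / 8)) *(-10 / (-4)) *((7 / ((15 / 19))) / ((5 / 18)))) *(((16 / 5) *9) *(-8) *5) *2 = -25855200000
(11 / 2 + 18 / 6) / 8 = 17 / 16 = 1.06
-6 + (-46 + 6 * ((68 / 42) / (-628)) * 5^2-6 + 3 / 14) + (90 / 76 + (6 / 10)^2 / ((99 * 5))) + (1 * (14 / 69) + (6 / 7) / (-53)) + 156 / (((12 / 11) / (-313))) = -4705546968064433 / 104997498375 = -44815.80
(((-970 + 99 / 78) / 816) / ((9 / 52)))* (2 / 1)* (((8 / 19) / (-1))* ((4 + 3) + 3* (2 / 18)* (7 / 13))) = 14104720 / 340119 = 41.47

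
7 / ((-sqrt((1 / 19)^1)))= -30.51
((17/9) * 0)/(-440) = 0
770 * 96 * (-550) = -40656000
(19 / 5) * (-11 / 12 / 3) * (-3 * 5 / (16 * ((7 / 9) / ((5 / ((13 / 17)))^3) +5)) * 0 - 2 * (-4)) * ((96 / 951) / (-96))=418 / 42795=0.01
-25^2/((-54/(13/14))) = 8125/756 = 10.75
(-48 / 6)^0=1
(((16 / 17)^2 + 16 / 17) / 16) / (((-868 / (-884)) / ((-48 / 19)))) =-20592 / 70091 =-0.29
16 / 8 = 2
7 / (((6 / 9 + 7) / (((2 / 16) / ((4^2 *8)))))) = 21 / 23552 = 0.00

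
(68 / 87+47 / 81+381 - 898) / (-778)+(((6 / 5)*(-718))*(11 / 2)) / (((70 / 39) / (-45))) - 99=3796544639747 / 31981635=118710.15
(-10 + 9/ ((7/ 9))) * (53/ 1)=583/ 7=83.29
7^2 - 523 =-474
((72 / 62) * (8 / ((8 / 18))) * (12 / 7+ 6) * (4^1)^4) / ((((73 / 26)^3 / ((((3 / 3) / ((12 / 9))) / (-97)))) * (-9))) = 13120413696 / 8188418833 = 1.60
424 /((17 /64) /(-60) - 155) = -1628160 /595217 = -2.74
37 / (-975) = -37 / 975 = -0.04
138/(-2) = -69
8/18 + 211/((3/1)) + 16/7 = 73.06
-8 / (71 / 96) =-768 / 71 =-10.82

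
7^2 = 49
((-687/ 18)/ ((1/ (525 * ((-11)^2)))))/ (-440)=88165/ 16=5510.31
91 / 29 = 3.14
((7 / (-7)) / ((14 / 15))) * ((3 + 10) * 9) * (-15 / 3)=8775 / 14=626.79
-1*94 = -94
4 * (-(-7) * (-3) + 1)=-80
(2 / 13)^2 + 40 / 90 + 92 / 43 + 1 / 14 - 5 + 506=461189717 / 915642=503.68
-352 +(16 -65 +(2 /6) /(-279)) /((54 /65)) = -9287803 /22599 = -410.98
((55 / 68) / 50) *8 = 11 / 85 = 0.13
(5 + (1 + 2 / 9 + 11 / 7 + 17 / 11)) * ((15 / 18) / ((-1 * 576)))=-4045 / 299376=-0.01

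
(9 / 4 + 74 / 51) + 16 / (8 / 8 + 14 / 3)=1331 / 204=6.52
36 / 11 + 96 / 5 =1236 / 55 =22.47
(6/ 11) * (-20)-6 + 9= -87/ 11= -7.91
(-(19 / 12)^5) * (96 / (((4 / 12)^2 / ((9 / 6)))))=-2476099 / 192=-12896.35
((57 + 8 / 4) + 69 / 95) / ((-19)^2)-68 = -2326386 / 34295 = -67.83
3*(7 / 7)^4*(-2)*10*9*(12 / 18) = -360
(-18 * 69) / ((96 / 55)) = -11385 / 16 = -711.56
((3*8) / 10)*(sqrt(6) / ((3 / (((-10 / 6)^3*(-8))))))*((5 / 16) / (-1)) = -250*sqrt(6) / 27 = -22.68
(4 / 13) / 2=2 / 13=0.15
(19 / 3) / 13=19 / 39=0.49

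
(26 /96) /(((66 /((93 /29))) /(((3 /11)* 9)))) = 3627 /112288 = 0.03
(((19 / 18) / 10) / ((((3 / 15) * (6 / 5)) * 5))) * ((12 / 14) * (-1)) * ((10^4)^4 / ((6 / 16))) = -380000000000000000 / 189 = -2010582010582010.58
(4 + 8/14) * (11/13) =352/91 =3.87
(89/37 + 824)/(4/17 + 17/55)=28589495/18833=1518.05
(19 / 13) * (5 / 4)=95 / 52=1.83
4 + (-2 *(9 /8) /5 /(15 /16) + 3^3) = 763 /25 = 30.52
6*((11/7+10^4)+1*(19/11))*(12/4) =13864572/77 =180059.38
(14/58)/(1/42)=10.14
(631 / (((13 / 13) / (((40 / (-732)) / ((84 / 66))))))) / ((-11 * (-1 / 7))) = -3155 / 183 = -17.24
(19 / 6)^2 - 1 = 325 / 36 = 9.03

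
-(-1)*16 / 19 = 16 / 19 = 0.84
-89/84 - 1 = -173/84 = -2.06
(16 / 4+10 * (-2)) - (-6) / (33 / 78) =-1.82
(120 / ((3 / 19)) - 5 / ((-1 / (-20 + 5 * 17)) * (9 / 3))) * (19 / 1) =49495 / 3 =16498.33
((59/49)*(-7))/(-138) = 59/966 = 0.06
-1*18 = -18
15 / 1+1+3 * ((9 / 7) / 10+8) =2827 / 70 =40.39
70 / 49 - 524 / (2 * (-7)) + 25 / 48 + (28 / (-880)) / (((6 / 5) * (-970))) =35293717 / 896280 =39.38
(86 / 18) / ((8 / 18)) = 43 / 4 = 10.75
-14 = -14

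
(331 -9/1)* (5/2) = 805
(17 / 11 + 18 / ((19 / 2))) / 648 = 719 / 135432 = 0.01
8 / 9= 0.89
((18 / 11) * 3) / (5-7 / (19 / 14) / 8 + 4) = 4104 / 6985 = 0.59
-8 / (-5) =8 / 5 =1.60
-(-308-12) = 320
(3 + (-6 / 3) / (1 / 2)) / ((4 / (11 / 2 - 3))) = -5 / 8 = -0.62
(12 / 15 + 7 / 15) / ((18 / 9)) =19 / 30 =0.63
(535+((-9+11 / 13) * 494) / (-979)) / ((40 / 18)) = 4750137 / 19580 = 242.60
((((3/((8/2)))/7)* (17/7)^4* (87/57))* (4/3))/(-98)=-2422109/31294634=-0.08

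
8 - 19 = -11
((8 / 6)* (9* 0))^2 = 0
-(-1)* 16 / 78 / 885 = 8 / 34515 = 0.00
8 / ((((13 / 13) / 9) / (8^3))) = 36864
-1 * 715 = -715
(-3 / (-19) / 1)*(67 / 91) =201 / 1729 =0.12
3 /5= 0.60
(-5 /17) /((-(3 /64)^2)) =20480 /153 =133.86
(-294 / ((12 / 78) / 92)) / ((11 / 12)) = -2109744 / 11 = -191794.91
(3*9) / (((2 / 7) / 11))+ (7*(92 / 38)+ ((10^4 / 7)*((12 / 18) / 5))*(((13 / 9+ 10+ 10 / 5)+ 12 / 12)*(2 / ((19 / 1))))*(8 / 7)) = 69751835 / 50274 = 1387.43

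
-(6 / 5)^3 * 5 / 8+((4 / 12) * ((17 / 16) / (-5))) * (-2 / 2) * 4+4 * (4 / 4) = 961 / 300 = 3.20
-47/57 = -0.82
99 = 99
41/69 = 0.59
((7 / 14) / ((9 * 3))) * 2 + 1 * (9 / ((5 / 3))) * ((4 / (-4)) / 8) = -0.64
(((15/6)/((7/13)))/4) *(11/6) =715/336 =2.13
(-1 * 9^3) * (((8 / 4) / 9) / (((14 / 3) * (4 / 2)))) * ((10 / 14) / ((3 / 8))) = -1620 / 49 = -33.06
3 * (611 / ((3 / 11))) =6721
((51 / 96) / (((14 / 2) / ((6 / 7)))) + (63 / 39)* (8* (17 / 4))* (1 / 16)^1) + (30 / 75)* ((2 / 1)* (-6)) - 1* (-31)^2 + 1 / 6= -147091289 / 152880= -962.14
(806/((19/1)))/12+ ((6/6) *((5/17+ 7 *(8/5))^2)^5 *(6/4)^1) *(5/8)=135500765154813191554069407678979/3590989135174781250000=37733549184.97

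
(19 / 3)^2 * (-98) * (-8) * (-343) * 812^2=-64007290455808 / 9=-7111921161756.44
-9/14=-0.64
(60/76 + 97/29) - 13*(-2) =16604/551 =30.13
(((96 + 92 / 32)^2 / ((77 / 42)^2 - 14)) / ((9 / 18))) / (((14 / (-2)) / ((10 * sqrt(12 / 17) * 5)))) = 20111175 * sqrt(51) / 13022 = 11029.22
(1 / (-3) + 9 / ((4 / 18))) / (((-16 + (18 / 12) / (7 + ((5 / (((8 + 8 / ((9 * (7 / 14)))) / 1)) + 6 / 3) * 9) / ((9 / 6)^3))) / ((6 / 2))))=-7.58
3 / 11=0.27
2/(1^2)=2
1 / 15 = 0.07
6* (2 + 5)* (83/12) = 581/2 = 290.50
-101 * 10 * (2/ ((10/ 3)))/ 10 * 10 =-606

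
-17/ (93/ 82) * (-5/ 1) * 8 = 55760/ 93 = 599.57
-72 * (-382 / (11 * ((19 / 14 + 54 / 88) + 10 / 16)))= 513408 / 533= 963.24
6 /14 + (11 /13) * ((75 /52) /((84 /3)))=8937 /18928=0.47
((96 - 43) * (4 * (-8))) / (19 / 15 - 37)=3180 / 67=47.46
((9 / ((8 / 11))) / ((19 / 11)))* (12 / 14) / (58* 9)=363 / 30856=0.01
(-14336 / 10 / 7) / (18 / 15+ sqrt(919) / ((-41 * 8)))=-660996096 / 3850049- 1679360 * sqrt(919) / 3850049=-184.91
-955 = -955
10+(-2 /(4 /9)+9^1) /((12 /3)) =89 /8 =11.12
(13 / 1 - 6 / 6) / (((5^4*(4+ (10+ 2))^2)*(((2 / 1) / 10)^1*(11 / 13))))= 39 / 88000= 0.00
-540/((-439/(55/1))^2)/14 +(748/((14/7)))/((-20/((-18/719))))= -665770149/4849823965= -0.14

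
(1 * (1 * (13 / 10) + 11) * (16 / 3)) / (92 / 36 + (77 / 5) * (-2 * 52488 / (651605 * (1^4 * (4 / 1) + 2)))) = 1923537960 / 62809847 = 30.62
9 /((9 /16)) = 16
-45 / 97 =-0.46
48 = 48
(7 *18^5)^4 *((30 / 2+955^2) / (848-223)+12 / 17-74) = 90147770316963702446114700930318336 / 2125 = 42422480149159389386406920000000.00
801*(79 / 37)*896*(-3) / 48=-3543624 / 37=-95773.62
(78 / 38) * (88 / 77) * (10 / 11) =3120 / 1463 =2.13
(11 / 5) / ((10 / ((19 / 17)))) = 209 / 850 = 0.25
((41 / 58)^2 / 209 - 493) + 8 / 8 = -345911711 / 703076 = -492.00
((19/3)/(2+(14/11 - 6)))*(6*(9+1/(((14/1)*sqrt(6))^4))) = -125.40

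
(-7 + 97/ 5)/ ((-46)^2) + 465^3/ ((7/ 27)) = 14360788788967/ 37030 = 387814982.15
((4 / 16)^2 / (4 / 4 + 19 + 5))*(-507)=-507 / 400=-1.27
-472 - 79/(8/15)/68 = -474.18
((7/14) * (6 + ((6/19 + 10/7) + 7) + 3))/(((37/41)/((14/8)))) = 12095/703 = 17.20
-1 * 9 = -9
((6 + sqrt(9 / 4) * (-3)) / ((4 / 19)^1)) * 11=627 / 8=78.38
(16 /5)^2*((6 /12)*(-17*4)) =-8704 /25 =-348.16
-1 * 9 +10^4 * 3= 29991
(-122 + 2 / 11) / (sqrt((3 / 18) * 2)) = -1340 * sqrt(3) / 11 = -211.00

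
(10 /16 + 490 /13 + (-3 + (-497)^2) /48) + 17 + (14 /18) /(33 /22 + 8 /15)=49498979 /9516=5201.66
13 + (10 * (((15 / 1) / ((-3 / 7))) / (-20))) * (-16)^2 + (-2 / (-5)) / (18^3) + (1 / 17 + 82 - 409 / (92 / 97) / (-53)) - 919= 3664.20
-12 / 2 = -6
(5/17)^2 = 25/289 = 0.09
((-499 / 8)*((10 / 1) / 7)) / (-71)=2495 / 1988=1.26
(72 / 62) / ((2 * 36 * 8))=1 / 496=0.00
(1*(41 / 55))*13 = 533 / 55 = 9.69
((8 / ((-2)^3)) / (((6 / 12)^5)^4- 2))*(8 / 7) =8388608 / 14680057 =0.57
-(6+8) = -14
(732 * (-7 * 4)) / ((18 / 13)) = -44408 / 3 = -14802.67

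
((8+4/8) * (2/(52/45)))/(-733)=-765/38116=-0.02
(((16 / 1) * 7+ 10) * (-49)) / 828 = -2989 / 414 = -7.22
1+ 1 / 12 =13 / 12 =1.08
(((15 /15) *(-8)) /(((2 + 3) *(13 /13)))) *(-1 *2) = 3.20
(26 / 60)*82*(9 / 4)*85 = 6795.75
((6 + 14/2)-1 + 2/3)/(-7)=-38/21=-1.81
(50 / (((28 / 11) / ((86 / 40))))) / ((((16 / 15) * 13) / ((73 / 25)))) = 103587 / 11648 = 8.89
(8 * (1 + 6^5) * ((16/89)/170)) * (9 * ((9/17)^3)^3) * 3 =5206410679022784/897117285699805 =5.80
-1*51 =-51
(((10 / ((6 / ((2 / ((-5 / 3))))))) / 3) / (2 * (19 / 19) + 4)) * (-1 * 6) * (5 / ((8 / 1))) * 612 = 255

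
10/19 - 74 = -1396/19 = -73.47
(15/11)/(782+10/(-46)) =345/197791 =0.00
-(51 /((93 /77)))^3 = -2242946629 /29791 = -75289.40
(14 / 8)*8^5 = 57344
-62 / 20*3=-93 / 10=-9.30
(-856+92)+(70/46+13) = -17238/23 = -749.48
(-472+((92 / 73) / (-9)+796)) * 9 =212776 / 73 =2914.74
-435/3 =-145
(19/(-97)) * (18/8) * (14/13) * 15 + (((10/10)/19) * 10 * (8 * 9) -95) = -64.22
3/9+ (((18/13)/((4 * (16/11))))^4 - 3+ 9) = 569307382387/89845137408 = 6.34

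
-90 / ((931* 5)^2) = -18 / 4333805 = -0.00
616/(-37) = -616/37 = -16.65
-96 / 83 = -1.16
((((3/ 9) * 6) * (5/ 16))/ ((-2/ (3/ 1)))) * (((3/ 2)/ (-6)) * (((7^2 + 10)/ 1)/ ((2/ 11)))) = 9735/ 128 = 76.05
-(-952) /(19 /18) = 17136 /19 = 901.89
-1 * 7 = -7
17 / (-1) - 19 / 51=-886 / 51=-17.37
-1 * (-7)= 7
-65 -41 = -106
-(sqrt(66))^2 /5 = -66 /5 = -13.20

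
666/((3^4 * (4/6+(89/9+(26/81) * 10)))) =666/1115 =0.60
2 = 2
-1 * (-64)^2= -4096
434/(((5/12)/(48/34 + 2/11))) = 1551984/935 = 1659.88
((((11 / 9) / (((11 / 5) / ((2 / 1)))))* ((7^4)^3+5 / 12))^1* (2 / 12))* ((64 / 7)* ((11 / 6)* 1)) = 73081996423480 / 1701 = 42964136639.32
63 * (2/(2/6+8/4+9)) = 189/17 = 11.12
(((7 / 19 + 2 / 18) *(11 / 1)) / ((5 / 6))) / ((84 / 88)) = 6.63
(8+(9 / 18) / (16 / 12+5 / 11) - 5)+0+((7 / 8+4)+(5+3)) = 7625 / 472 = 16.15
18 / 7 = 2.57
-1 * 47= -47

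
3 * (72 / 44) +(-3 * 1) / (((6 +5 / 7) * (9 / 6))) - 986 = -507378 / 517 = -981.39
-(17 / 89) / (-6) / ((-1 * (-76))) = 17 / 40584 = 0.00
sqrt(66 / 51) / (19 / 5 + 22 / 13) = 65 *sqrt(374) / 6069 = 0.21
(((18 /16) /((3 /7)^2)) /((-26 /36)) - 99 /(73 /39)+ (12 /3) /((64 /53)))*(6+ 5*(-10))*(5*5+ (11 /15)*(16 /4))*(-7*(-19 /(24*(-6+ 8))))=540395474311 /2733120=197721.09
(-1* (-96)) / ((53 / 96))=9216 / 53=173.89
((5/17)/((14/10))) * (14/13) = 50/221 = 0.23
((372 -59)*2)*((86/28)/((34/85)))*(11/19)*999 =739504755/266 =2780093.06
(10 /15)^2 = 4 /9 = 0.44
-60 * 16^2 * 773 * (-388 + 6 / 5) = 4592584704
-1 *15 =-15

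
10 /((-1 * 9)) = -10 /9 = -1.11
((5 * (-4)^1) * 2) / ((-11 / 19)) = 760 / 11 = 69.09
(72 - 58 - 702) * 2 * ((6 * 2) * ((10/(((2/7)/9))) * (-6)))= 31207680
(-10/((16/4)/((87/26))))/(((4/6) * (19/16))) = -2610/247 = -10.57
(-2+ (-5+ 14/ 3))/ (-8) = 7/ 24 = 0.29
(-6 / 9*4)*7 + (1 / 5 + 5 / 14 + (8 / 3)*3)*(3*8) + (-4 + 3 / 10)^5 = -506.73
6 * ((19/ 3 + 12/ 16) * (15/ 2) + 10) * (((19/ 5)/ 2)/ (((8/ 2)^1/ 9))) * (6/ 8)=155439/ 128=1214.37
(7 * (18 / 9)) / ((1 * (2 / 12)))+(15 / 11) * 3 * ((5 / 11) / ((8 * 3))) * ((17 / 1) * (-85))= -27063 / 968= -27.96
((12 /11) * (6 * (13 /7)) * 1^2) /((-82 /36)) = -5.34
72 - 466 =-394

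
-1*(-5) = 5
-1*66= -66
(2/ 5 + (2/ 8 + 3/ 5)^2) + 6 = 2849/ 400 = 7.12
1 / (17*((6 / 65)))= 65 / 102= 0.64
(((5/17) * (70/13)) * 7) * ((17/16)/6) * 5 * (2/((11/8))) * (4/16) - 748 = -1277443/1716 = -744.43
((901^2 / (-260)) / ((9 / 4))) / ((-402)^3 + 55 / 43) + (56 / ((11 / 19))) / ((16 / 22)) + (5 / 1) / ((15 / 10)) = 136.33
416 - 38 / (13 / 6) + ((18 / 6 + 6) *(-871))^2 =798854153 / 13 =61450319.46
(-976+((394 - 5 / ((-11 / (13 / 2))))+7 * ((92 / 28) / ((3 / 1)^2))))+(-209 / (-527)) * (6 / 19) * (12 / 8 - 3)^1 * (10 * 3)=-60742475 / 104346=-582.13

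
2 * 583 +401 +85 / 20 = 6285 / 4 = 1571.25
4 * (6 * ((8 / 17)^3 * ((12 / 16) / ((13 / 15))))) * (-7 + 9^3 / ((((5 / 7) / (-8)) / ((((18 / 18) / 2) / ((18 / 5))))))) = -157731840 / 63869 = -2469.61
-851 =-851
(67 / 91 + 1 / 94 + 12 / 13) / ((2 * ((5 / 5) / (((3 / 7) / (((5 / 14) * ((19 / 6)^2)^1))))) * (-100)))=-77139 / 77199850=-0.00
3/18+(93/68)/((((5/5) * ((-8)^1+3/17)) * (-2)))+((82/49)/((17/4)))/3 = 146365/379848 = 0.39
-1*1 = -1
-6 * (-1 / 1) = 6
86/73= 1.18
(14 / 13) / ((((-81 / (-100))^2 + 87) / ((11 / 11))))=20000 / 1627899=0.01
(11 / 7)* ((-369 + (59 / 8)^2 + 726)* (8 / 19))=289619 / 1064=272.20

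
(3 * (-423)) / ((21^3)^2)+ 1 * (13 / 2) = 41294705 / 6353046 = 6.50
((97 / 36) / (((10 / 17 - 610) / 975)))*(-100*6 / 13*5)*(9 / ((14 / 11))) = 102031875 / 14504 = 7034.74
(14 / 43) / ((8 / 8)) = 14 / 43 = 0.33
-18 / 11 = -1.64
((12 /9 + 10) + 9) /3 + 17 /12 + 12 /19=6037 /684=8.83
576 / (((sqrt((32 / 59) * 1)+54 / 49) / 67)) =1506187872 / 23803-92659392 * sqrt(118) / 23803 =20991.02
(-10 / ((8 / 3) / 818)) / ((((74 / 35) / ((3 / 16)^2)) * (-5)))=386505 / 37888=10.20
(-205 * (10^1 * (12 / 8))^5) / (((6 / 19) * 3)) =-328640625 / 2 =-164320312.50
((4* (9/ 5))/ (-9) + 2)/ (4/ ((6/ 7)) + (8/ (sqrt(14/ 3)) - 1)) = -1386/ 85 + 216* sqrt(42)/ 85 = 0.16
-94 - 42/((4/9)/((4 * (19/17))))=-8780/17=-516.47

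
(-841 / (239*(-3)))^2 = 707281 / 514089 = 1.38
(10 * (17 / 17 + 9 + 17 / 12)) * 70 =7991.67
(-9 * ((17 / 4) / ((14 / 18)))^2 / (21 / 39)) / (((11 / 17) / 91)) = -605286513 / 8624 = -70186.28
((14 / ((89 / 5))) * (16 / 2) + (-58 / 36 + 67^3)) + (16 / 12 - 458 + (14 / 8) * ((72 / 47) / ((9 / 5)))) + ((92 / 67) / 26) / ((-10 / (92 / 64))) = 787792641264937 / 2623242960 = 300312.50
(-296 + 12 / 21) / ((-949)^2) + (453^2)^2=265474782046893899 / 6304207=42110733681.00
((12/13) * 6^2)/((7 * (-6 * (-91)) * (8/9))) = 0.01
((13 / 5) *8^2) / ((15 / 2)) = 1664 / 75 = 22.19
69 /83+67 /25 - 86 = -171164 /2075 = -82.49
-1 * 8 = -8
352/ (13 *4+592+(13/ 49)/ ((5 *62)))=5346880/ 9782373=0.55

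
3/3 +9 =10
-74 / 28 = -37 / 14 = -2.64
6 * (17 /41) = 102 /41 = 2.49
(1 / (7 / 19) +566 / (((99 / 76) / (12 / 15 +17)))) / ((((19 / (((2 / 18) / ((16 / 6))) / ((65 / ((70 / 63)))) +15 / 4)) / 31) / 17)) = 1957845110497 / 2432430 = 804892.68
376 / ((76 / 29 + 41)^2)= 316216 / 1600225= 0.20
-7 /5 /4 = -7 /20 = -0.35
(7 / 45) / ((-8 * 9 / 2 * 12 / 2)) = -7 / 9720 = -0.00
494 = 494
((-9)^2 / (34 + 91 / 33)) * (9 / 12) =8019 / 4852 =1.65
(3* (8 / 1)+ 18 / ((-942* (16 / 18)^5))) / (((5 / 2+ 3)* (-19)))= -123292677 / 537608192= -0.23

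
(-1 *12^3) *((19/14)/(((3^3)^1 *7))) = -608/49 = -12.41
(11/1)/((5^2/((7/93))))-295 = -294.97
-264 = -264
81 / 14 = 5.79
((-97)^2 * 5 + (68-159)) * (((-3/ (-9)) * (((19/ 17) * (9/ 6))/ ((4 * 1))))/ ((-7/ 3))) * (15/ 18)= -131195/ 56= -2342.77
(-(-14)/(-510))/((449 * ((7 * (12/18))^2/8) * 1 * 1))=-6/267155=-0.00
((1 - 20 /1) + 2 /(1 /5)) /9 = -1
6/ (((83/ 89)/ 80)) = 514.70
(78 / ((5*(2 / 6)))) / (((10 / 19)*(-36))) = -247 / 100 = -2.47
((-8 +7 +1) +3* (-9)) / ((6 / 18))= -81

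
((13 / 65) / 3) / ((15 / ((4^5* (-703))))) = -719872 / 225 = -3199.43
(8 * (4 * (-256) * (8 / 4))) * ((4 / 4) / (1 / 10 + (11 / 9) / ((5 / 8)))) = -294912 / 37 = -7970.59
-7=-7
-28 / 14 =-2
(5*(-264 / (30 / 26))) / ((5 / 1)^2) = -45.76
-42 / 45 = -14 / 15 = -0.93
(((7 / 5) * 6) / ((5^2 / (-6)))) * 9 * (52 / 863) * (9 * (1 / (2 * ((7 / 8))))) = -606528 / 107875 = -5.62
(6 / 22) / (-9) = -1 / 33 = -0.03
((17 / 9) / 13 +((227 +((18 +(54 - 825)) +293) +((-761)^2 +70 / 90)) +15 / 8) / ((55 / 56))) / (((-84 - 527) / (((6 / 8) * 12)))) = -3792892492 / 436865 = -8682.07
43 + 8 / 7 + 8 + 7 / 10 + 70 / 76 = 35753 / 665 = 53.76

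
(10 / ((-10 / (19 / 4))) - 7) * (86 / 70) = -2021 / 140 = -14.44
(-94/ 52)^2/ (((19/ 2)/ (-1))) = -2209/ 6422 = -0.34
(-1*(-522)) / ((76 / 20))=2610 / 19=137.37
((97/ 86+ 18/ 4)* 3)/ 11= 66/ 43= 1.53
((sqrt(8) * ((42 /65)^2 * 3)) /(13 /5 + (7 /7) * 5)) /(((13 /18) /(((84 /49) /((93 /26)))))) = 108864 * sqrt(2) /497705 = 0.31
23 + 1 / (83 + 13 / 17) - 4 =27073 / 1424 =19.01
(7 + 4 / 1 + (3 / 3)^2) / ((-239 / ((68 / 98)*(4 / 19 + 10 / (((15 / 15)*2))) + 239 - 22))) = -2464716 / 222509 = -11.08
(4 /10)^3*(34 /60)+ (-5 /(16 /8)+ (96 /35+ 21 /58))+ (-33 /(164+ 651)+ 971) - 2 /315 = 180838606156 /186125625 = 971.59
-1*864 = -864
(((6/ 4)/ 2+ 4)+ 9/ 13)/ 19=283/ 988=0.29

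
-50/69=-0.72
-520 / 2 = -260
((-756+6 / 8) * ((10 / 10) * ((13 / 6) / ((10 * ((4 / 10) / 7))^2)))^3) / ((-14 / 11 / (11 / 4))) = 4499197916213 / 9437184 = 476752.17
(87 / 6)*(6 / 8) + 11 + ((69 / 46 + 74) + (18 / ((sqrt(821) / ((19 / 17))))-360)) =-2101 / 8 + 342*sqrt(821) / 13957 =-261.92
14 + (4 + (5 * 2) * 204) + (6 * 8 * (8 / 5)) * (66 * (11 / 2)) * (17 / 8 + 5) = 1003458 / 5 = 200691.60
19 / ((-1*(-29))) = 19 / 29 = 0.66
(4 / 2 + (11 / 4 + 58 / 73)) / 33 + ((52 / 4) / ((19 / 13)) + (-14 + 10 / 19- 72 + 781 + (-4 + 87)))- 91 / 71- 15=10026196843 / 12998964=771.31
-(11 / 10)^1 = -11 / 10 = -1.10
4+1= 5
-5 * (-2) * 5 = 50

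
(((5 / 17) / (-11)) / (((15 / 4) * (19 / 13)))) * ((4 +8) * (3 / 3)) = -0.06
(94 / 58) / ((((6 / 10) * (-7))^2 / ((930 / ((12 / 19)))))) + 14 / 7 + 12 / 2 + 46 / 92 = 1838894 / 12789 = 143.79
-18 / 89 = -0.20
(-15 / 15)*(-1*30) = 30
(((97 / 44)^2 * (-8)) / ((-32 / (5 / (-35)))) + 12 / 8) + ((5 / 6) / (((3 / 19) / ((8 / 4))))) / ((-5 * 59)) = 37150541 / 28784448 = 1.29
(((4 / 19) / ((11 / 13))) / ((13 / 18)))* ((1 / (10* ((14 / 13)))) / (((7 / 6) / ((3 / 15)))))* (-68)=-95472 / 256025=-0.37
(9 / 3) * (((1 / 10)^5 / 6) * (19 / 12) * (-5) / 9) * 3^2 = -19 / 480000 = -0.00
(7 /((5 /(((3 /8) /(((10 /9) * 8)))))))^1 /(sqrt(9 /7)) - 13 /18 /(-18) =13 /324 + 63 * sqrt(7) /3200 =0.09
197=197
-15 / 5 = -3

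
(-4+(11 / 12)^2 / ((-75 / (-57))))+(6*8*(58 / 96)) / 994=-5961997 / 1789200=-3.33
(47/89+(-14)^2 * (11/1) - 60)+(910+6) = 268115/89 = 3012.53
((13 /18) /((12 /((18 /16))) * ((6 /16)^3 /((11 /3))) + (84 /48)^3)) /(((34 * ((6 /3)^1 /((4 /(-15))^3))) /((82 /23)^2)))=-492304384 /1060143177375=-0.00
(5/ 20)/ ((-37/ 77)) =-77/ 148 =-0.52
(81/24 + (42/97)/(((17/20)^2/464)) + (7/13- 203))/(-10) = -7.90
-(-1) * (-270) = -270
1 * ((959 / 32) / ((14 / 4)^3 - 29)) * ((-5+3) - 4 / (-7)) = -685 / 222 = -3.09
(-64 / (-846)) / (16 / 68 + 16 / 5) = 680 / 30879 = 0.02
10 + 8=18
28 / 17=1.65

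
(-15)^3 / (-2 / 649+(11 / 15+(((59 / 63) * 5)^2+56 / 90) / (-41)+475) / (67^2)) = -1600048087320375 / 48723667673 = -32839.24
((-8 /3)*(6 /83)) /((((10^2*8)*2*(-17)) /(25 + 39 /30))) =263 /1411000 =0.00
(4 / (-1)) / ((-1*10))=2 / 5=0.40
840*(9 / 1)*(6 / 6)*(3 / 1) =22680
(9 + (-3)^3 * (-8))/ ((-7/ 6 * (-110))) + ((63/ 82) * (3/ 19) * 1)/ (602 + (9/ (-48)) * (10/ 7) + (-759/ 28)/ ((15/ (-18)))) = 18678605265/ 10652560919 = 1.75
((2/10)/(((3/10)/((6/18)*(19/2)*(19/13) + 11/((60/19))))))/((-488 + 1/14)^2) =68894/3033066465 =0.00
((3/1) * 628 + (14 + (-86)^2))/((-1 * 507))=-3098/169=-18.33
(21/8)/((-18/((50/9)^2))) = -4375/972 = -4.50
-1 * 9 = -9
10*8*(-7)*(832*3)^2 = -3488808960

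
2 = 2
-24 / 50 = -12 / 25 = -0.48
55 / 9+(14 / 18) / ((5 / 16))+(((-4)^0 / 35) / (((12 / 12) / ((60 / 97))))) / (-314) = 8.60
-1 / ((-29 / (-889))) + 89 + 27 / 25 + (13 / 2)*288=1400283 / 725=1931.42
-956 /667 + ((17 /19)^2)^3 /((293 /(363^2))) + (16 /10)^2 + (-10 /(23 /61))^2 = 4944453495271529517 /5286678552583825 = 935.27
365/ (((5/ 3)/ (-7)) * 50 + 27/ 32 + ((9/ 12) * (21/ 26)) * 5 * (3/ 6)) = -3188640/ 83399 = -38.23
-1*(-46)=46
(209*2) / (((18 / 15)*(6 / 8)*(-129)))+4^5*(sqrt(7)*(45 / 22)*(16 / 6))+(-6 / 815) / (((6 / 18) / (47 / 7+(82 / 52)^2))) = -8515191211 / 2238744690+61440*sqrt(7) / 11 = 14773.92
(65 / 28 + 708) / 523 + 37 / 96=612793 / 351456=1.74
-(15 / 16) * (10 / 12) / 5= -5 / 32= -0.16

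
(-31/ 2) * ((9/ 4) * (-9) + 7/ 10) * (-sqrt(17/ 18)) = -12121 * sqrt(34)/ 240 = -294.49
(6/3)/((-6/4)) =-4/3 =-1.33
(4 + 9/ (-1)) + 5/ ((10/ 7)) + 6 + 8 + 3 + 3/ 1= 37/ 2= 18.50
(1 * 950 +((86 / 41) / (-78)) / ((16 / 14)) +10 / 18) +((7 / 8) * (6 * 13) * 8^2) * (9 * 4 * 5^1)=30209223857 / 38376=787190.53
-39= -39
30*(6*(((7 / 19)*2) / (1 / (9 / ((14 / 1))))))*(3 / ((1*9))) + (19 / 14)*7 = 1441 / 38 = 37.92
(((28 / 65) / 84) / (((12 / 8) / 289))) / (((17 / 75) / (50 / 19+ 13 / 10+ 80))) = 271099 / 741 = 365.86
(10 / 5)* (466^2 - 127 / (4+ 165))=73398474 / 169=434310.50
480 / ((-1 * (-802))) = 0.60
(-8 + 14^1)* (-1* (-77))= 462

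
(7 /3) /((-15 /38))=-266 /45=-5.91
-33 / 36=-11 / 12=-0.92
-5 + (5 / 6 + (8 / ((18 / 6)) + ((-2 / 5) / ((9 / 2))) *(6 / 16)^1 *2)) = -47 / 30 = -1.57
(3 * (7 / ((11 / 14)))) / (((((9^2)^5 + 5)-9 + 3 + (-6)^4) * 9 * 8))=49 / 460255711872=0.00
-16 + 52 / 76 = -291 / 19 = -15.32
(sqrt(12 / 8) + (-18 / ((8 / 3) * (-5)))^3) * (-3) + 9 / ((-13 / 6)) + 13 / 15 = -14.34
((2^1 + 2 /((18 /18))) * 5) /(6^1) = 3.33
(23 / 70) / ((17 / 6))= 69 / 595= 0.12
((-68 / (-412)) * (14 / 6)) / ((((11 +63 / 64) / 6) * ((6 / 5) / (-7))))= -266560 / 237003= -1.12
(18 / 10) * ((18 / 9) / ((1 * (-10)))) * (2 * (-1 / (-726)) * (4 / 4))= -0.00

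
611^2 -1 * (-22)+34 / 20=3733447 / 10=373344.70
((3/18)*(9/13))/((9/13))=1/6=0.17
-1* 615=-615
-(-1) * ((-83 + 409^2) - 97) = 167101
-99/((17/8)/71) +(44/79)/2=-4441954/1343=-3307.49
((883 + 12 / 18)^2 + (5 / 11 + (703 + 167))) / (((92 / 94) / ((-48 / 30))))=-14549693368 / 11385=-1277970.43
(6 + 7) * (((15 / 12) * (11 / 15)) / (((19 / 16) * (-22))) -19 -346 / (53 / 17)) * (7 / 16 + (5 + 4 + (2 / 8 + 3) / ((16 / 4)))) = -209351207 / 12084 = -17324.66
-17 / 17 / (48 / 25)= -25 / 48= -0.52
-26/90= -13/45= -0.29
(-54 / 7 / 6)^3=-729 / 343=-2.13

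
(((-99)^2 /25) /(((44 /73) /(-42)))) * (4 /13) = -2731806 /325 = -8405.56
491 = 491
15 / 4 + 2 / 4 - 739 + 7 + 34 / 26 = -37775 / 52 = -726.44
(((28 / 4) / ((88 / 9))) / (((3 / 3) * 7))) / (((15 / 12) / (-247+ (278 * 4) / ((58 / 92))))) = 35991 / 290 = 124.11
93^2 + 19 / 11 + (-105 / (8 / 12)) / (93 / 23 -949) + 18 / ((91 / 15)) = 376542195109 / 43511468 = 8653.86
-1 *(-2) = 2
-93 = -93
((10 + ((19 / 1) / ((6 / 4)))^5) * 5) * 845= 334778851550 / 243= 1377690747.12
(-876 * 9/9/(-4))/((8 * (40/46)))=5037/160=31.48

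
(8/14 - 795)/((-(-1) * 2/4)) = -1588.86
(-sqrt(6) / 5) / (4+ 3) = -sqrt(6) / 35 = -0.07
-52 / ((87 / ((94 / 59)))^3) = -43190368 / 135242687637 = -0.00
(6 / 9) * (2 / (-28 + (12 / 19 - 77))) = -76 / 5949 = -0.01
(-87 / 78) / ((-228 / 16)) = 58 / 741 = 0.08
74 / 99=0.75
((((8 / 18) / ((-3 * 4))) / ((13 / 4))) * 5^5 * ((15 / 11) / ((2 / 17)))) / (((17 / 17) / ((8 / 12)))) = -1062500 / 3861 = -275.19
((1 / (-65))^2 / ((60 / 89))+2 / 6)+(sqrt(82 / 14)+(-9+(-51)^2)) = sqrt(287) / 7+657156589 / 253500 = 2594.75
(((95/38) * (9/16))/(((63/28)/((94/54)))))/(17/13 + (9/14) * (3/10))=106925/147474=0.73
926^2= 857476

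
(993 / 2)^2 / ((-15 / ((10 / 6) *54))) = -2958147 / 2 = -1479073.50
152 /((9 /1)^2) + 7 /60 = 3229 /1620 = 1.99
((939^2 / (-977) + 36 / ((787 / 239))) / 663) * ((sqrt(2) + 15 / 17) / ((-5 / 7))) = 4798558233 / 2888753543 + 1599519411 * sqrt(2) / 849633395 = 4.32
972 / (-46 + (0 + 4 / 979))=-158598 / 7505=-21.13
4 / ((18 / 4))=8 / 9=0.89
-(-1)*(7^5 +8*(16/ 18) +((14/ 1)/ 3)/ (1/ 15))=151957/ 9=16884.11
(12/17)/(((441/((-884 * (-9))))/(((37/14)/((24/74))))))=103.77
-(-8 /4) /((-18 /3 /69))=-23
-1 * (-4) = 4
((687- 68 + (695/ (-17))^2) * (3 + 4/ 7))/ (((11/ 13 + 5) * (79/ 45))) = 2420130375/ 3036523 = 797.01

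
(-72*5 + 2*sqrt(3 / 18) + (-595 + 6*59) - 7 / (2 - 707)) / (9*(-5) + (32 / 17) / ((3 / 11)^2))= 21608598 / 708055 - 51*sqrt(6) / 3013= 30.48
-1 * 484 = -484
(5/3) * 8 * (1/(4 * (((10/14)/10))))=140/3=46.67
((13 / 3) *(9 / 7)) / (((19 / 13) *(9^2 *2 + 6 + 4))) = 507 / 22876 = 0.02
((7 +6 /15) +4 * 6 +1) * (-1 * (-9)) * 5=1458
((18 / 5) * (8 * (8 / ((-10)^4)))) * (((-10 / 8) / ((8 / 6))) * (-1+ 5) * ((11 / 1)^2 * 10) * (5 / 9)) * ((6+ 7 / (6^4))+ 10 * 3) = -2091.19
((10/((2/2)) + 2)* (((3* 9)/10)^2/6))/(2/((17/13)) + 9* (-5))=-12393/36950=-0.34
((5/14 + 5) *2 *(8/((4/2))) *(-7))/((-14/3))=450/7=64.29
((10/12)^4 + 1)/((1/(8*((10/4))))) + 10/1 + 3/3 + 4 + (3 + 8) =18029/324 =55.65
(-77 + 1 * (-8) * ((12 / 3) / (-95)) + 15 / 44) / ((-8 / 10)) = 319027 / 3344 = 95.40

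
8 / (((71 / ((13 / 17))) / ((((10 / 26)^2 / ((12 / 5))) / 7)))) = 250 / 329511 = 0.00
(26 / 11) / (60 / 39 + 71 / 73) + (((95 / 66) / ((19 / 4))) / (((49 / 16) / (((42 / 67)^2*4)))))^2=5609851414294 / 5810434682503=0.97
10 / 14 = 5 / 7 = 0.71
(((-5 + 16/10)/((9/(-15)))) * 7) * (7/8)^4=285719/12288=23.25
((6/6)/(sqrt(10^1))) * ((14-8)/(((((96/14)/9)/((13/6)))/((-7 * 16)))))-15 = -1911 * sqrt(10)/10-15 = -619.31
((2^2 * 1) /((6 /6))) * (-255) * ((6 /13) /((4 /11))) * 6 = -100980 /13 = -7767.69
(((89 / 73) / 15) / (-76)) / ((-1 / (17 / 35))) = 0.00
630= 630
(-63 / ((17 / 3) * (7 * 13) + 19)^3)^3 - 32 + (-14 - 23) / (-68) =-37582880993000189460061829112621 / 1194780695429646041738436149248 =-31.46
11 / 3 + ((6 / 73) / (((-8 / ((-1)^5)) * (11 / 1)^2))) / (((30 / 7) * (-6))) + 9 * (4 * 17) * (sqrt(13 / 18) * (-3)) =2591011 / 706640 -306 * sqrt(26) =-1556.63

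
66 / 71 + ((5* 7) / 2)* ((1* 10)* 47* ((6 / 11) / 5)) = 701496 / 781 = 898.20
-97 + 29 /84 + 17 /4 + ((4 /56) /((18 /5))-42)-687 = -206989 /252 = -821.38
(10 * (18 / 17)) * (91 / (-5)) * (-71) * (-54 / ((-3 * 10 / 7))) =14653548 / 85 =172394.68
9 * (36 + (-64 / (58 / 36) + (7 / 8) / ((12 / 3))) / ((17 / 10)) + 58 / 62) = 30143745 / 244528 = 123.27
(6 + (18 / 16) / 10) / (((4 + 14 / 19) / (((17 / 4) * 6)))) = 52649 / 1600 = 32.91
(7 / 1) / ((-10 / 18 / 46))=-2898 / 5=-579.60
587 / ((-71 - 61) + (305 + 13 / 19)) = 11153 / 3300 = 3.38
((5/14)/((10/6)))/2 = 3/28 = 0.11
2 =2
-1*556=-556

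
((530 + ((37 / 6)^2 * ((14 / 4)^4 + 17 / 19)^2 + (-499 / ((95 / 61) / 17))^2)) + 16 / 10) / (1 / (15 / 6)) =282207888859441 / 3696640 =76341728.94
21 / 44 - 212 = -9307 / 44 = -211.52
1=1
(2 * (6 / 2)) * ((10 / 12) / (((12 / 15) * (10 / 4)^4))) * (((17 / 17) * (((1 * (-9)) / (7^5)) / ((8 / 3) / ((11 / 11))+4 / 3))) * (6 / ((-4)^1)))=27 / 840350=0.00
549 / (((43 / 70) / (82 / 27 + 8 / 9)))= 452620 / 129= 3508.68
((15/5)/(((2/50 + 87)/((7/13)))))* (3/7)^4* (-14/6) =-2025/1386112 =-0.00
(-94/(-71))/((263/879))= 82626/18673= 4.42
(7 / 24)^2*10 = 245 / 288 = 0.85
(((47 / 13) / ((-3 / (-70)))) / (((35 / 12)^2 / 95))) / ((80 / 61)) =326838 / 455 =718.33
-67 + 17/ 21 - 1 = -1411/ 21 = -67.19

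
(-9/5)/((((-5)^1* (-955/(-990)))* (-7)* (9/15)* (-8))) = 297/26740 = 0.01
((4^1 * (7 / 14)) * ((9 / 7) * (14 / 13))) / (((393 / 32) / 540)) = 207360 / 1703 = 121.76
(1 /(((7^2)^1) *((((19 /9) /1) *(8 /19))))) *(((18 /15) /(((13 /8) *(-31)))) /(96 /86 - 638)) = 1161 /1351978355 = 0.00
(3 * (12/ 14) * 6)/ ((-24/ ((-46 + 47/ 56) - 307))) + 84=310.39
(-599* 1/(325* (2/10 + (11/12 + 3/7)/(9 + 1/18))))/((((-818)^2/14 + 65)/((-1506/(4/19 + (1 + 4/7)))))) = 638845530316/6841681997215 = 0.09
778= 778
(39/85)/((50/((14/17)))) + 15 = 542148/36125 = 15.01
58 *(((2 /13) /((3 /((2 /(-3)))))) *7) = -1624 /117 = -13.88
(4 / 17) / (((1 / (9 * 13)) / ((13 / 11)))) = 6084 / 187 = 32.53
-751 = -751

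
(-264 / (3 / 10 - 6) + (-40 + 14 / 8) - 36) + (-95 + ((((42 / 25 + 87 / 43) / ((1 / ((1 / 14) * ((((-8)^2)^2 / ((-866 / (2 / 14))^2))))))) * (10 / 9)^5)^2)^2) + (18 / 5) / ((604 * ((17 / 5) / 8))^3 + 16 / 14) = -511007254630107541573910615941980235492088679671020114333178278615397 / 4156753871253640608555920644818365354267905364243435833843688211204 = -122.93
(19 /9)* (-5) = -95 /9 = -10.56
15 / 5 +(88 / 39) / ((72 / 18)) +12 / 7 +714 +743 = 399202 / 273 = 1462.28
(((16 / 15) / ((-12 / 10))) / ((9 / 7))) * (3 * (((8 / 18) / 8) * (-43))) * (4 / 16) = 301 / 243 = 1.24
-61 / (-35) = 1.74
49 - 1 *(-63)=112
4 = 4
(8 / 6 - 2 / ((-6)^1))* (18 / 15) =2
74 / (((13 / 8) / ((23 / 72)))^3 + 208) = 900358 / 4132349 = 0.22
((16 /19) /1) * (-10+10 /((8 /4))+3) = -32 /19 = -1.68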